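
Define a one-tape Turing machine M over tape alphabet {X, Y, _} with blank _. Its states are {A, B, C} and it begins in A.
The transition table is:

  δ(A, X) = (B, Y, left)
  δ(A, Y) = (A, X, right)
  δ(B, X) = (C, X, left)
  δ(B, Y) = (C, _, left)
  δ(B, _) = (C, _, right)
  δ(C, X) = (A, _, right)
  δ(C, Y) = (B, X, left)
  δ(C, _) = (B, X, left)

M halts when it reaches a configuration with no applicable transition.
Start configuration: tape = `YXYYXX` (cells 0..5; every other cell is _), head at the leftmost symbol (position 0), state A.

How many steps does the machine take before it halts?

34

A | __[Y]XYYXX_   read Y → write X, move right, go to A
A | __X[X]YYXX_   read X → write Y, move left, go to B
B | __[X]YYYXX_   read X → write X, move left, go to C
C | _[_]XYYYXX_   read _ → write X, move left, go to B
B | [_]XXYYYXX_   read _ → write _, move right, go to C
C | _[X]XYYYXX_   read X → write _, move right, go to A
A | __[X]YYYXX_   read X → write Y, move left, go to B
B | _[_]YYYYXX_   read _ → write _, move right, go to C
C | __[Y]YYYXX_   read Y → write X, move left, go to B
B | _[_]XYYYXX_   read _ → write _, move right, go to C
C | __[X]YYYXX_   read X → write _, move right, go to A
A | ___[Y]YYXX_   read Y → write X, move right, go to A
A | ___X[Y]YXX_   read Y → write X, move right, go to A
A | ___XX[Y]XX_   read Y → write X, move right, go to A
A | ___XXX[X]X_   read X → write Y, move left, go to B
B | ___XX[X]YX_   read X → write X, move left, go to C
C | ___X[X]XYX_   read X → write _, move right, go to A
A | ___X_[X]YX_   read X → write Y, move left, go to B
B | ___X[_]YYX_   read _ → write _, move right, go to C
C | ___X_[Y]YX_   read Y → write X, move left, go to B
B | ___X[_]XYX_   read _ → write _, move right, go to C
C | ___X_[X]YX_   read X → write _, move right, go to A
A | ___X__[Y]X_   read Y → write X, move right, go to A
A | ___X__X[X]_   read X → write Y, move left, go to B
B | ___X__[X]Y_   read X → write X, move left, go to C
C | ___X_[_]XY_   read _ → write X, move left, go to B
B | ___X[_]XXY_   read _ → write _, move right, go to C
C | ___X_[X]XY_   read X → write _, move right, go to A
A | ___X__[X]Y_   read X → write Y, move left, go to B
B | ___X_[_]YY_   read _ → write _, move right, go to C
C | ___X__[Y]Y_   read Y → write X, move left, go to B
B | ___X_[_]XY_   read _ → write _, move right, go to C
C | ___X__[X]Y_   read X → write _, move right, go to A
A | ___X___[Y]_   read Y → write X, move right, go to A
A | ___X___X[_]
M halts after 34 transitions.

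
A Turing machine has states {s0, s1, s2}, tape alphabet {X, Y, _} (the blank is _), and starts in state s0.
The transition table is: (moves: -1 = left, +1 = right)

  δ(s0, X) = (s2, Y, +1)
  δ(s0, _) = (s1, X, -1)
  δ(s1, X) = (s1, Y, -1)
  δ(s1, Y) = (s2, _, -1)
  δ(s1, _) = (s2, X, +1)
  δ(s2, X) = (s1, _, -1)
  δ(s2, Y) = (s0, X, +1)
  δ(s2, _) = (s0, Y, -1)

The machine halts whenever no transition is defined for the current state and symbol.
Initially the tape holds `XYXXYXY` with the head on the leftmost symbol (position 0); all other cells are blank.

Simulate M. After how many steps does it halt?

19

s0 | _____[X]YXXYXY   read X → write Y, move +1, go to s2
s2 | _____Y[Y]XXYXY   read Y → write X, move +1, go to s0
s0 | _____YX[X]XYXY   read X → write Y, move +1, go to s2
s2 | _____YXY[X]YXY   read X → write _, move -1, go to s1
s1 | _____YX[Y]_YXY   read Y → write _, move -1, go to s2
s2 | _____Y[X]__YXY   read X → write _, move -1, go to s1
s1 | _____[Y]___YXY   read Y → write _, move -1, go to s2
s2 | ____[_]____YXY   read _ → write Y, move -1, go to s0
s0 | ___[_]Y____YXY   read _ → write X, move -1, go to s1
s1 | __[_]XY____YXY   read _ → write X, move +1, go to s2
s2 | __X[X]Y____YXY   read X → write _, move -1, go to s1
s1 | __[X]_Y____YXY   read X → write Y, move -1, go to s1
s1 | _[_]Y_Y____YXY   read _ → write X, move +1, go to s2
s2 | _X[Y]_Y____YXY   read Y → write X, move +1, go to s0
s0 | _XX[_]Y____YXY   read _ → write X, move -1, go to s1
s1 | _X[X]XY____YXY   read X → write Y, move -1, go to s1
s1 | _[X]YXY____YXY   read X → write Y, move -1, go to s1
s1 | [_]YYXY____YXY   read _ → write X, move +1, go to s2
s2 | X[Y]YXY____YXY   read Y → write X, move +1, go to s0
s0 | XX[Y]XY____YXY
M halts after 19 transitions.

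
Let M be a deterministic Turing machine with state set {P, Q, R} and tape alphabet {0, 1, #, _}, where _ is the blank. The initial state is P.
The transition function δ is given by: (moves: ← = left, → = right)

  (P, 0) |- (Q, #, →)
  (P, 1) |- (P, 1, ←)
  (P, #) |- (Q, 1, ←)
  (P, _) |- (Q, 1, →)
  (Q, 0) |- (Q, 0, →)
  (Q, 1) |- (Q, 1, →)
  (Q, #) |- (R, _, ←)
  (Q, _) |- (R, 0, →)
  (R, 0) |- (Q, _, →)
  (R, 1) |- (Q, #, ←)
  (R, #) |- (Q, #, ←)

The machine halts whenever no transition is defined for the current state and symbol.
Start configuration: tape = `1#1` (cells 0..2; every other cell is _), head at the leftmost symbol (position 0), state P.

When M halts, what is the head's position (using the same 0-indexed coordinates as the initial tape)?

P | __[1]#1   read 1 → write 1, move ←, go to P
P | _[_]1#1   read _ → write 1, move →, go to Q
Q | _1[1]#1   read 1 → write 1, move →, go to Q
Q | _11[#]1   read # → write _, move ←, go to R
R | _1[1]_1   read 1 → write #, move ←, go to Q
Q | _[1]#_1   read 1 → write 1, move →, go to Q
Q | _1[#]_1   read # → write _, move ←, go to R
R | _[1]__1   read 1 → write #, move ←, go to Q
Q | [_]#__1   read _ → write 0, move →, go to R
R | 0[#]__1   read # → write #, move ←, go to Q
Q | [0]#__1   read 0 → write 0, move →, go to Q
Q | 0[#]__1   read # → write _, move ←, go to R
R | [0]___1   read 0 → write _, move →, go to Q
Q | _[_]__1   read _ → write 0, move →, go to R
R | _0[_]_1
At halt the head is at cell 0.

0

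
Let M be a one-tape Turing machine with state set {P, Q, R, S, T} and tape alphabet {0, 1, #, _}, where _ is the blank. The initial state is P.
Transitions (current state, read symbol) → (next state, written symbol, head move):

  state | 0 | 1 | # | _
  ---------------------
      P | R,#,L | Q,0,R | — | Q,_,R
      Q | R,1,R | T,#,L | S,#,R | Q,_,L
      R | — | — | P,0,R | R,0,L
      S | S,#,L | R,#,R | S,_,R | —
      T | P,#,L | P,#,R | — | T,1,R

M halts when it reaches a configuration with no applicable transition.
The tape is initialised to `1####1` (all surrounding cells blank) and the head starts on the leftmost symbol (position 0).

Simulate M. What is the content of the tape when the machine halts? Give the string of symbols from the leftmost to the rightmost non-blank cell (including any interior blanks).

0#___0#

P | [1]####1_   read 1 → write 0, move R, go to Q
Q | 0[#]###1_   read # → write #, move R, go to S
S | 0#[#]##1_   read # → write _, move R, go to S
S | 0#_[#]#1_   read # → write _, move R, go to S
S | 0#__[#]1_   read # → write _, move R, go to S
S | 0#___[1]_   read 1 → write #, move R, go to R
R | 0#___#[_]   read _ → write 0, move L, go to R
R | 0#___[#]0   read # → write 0, move R, go to P
P | 0#___0[0]   read 0 → write #, move L, go to R
R | 0#___[0]#
The non-blank tape span at halt is 0#___0#.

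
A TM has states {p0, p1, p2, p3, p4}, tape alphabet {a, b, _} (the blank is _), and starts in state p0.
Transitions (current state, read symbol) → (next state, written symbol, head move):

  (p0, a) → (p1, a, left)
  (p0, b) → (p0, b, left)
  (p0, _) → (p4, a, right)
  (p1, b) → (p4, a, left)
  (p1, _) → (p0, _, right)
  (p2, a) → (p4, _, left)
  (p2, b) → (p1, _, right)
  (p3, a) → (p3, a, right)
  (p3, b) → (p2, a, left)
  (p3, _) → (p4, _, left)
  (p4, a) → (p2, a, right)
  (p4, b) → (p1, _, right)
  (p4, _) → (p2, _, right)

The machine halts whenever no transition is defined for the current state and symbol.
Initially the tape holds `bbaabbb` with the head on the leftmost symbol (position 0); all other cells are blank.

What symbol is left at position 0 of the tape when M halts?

state=p0 head=0 tape=_[b]baabbb   (p0,b)→(p0,b,left)
state=p0 head=-1 tape=[_]bbaabbb   (p0,_)→(p4,a,right)
state=p4 head=0 tape=a[b]baabbb   (p4,b)→(p1,_,right)
state=p1 head=1 tape=a_[b]aabbb   (p1,b)→(p4,a,left)
state=p4 head=0 tape=a[_]aaabbb   (p4,_)→(p2,_,right)
state=p2 head=1 tape=a_[a]aabbb   (p2,a)→(p4,_,left)
state=p4 head=0 tape=a[_]_aabbb   (p4,_)→(p2,_,right)
state=p2 head=1 tape=a_[_]aabbb
Cell 0 holds _ when M halts.

_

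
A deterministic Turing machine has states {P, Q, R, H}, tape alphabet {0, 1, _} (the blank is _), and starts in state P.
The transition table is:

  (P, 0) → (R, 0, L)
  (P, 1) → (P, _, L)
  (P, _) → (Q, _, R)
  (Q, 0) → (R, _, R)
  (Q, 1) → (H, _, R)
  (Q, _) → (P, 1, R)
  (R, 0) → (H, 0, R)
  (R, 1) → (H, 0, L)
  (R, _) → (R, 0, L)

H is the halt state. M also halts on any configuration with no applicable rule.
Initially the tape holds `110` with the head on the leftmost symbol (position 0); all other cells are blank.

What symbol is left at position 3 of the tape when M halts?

state=P head=0 tape=_[1]10_   (P,1)→(P,_,L)
state=P head=-1 tape=[_]_10_   (P,_)→(Q,_,R)
state=Q head=0 tape=_[_]10_   (Q,_)→(P,1,R)
state=P head=1 tape=_1[1]0_   (P,1)→(P,_,L)
state=P head=0 tape=_[1]_0_   (P,1)→(P,_,L)
state=P head=-1 tape=[_]__0_   (P,_)→(Q,_,R)
state=Q head=0 tape=_[_]_0_   (Q,_)→(P,1,R)
state=P head=1 tape=_1[_]0_   (P,_)→(Q,_,R)
state=Q head=2 tape=_1_[0]_   (Q,0)→(R,_,R)
state=R head=3 tape=_1__[_]   (R,_)→(R,0,L)
state=R head=2 tape=_1_[_]0   (R,_)→(R,0,L)
state=R head=1 tape=_1[_]00   (R,_)→(R,0,L)
state=R head=0 tape=_[1]000   (R,1)→(H,0,L)
state=H head=-1 tape=[_]0000
Cell 3 holds 0 when M halts.

0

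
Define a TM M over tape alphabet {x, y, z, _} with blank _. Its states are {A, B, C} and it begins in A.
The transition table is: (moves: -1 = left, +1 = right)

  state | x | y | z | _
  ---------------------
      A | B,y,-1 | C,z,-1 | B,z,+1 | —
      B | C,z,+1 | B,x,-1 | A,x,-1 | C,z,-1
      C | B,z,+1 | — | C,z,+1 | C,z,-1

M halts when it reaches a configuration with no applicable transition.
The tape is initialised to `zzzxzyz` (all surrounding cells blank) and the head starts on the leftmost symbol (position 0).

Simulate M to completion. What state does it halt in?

C

state=A head=0 tape=[z]zzxzyz   (A,z)→(B,z,+1)
state=B head=1 tape=z[z]zxzyz   (B,z)→(A,x,-1)
state=A head=0 tape=[z]xzxzyz   (A,z)→(B,z,+1)
state=B head=1 tape=z[x]zxzyz   (B,x)→(C,z,+1)
state=C head=2 tape=zz[z]xzyz   (C,z)→(C,z,+1)
state=C head=3 tape=zzz[x]zyz   (C,x)→(B,z,+1)
state=B head=4 tape=zzzz[z]yz   (B,z)→(A,x,-1)
state=A head=3 tape=zzz[z]xyz   (A,z)→(B,z,+1)
state=B head=4 tape=zzzz[x]yz   (B,x)→(C,z,+1)
state=C head=5 tape=zzzzz[y]z
No transition is defined for (C, y); M halts in state C.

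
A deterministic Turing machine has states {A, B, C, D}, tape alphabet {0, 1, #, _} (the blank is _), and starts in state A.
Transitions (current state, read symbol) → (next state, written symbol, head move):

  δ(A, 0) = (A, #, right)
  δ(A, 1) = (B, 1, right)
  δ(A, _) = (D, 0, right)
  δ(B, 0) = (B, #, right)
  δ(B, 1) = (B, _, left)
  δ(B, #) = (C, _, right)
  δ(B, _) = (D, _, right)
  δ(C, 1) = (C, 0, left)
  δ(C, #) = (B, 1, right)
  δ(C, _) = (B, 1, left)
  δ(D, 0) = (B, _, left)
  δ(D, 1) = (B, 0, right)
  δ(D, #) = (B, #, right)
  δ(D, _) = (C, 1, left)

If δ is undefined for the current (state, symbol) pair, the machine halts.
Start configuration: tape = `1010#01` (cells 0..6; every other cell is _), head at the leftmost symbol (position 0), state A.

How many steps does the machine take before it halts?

9

A | [1]010#01   read 1 → write 1, move right, go to B
B | 1[0]10#01   read 0 → write #, move right, go to B
B | 1#[1]0#01   read 1 → write _, move left, go to B
B | 1[#]_0#01   read # → write _, move right, go to C
C | 1_[_]0#01   read _ → write 1, move left, go to B
B | 1[_]10#01   read _ → write _, move right, go to D
D | 1_[1]0#01   read 1 → write 0, move right, go to B
B | 1_0[0]#01   read 0 → write #, move right, go to B
B | 1_0#[#]01   read # → write _, move right, go to C
C | 1_0#_[0]1
M halts after 9 transitions.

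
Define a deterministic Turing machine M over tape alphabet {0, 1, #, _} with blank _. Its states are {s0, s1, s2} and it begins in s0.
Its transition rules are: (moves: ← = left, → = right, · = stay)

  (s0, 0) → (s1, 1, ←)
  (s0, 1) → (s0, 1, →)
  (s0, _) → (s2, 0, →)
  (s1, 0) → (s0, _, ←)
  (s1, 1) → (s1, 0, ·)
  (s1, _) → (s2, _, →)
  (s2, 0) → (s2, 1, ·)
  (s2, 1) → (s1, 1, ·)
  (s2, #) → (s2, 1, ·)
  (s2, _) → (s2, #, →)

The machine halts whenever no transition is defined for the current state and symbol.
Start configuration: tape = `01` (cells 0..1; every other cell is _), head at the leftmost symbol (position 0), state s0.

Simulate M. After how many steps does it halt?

state=s0 head=0 tape=_[0]1   (s0,0)→(s1,1,←)
state=s1 head=-1 tape=[_]11   (s1,_)→(s2,_,→)
state=s2 head=0 tape=_[1]1   (s2,1)→(s1,1,·)
state=s1 head=0 tape=_[1]1   (s1,1)→(s1,0,·)
state=s1 head=0 tape=_[0]1   (s1,0)→(s0,_,←)
state=s0 head=-1 tape=[_]_1   (s0,_)→(s2,0,→)
state=s2 head=0 tape=0[_]1   (s2,_)→(s2,#,→)
state=s2 head=1 tape=0#[1]   (s2,1)→(s1,1,·)
state=s1 head=1 tape=0#[1]   (s1,1)→(s1,0,·)
state=s1 head=1 tape=0#[0]   (s1,0)→(s0,_,←)
state=s0 head=0 tape=0[#]_
M halts after 10 transitions.

10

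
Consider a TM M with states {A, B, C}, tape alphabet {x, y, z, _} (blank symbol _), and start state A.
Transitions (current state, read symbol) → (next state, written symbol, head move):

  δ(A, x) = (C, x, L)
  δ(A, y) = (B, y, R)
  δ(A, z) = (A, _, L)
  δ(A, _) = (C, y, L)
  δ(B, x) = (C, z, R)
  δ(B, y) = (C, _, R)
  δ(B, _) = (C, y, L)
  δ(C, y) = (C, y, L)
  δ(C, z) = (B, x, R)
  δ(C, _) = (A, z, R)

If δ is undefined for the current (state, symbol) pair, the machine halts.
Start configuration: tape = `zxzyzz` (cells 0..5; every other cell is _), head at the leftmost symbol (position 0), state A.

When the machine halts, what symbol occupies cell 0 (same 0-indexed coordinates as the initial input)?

A | __[z]xzyzz   read z → write _, move L, go to A
A | _[_]_xzyzz   read _ → write y, move L, go to C
C | [_]y_xzyzz   read _ → write z, move R, go to A
A | z[y]_xzyzz   read y → write y, move R, go to B
B | zy[_]xzyzz   read _ → write y, move L, go to C
C | z[y]yxzyzz   read y → write y, move L, go to C
C | [z]yyxzyzz   read z → write x, move R, go to B
B | x[y]yxzyzz   read y → write _, move R, go to C
C | x_[y]xzyzz   read y → write y, move L, go to C
C | x[_]yxzyzz   read _ → write z, move R, go to A
A | xz[y]xzyzz   read y → write y, move R, go to B
B | xzy[x]zyzz   read x → write z, move R, go to C
C | xzyz[z]yzz   read z → write x, move R, go to B
B | xzyzx[y]zz   read y → write _, move R, go to C
C | xzyzx_[z]z   read z → write x, move R, go to B
B | xzyzx_x[z]
Cell 0 holds y when M halts.

y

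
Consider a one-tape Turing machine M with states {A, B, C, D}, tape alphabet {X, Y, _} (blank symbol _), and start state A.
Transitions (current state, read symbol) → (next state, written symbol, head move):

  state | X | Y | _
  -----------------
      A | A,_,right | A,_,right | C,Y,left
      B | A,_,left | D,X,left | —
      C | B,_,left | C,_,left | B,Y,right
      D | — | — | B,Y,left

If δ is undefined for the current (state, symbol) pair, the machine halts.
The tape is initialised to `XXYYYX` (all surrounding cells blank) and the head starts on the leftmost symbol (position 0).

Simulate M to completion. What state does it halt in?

A | [X]XYYYX_   read X → write _, move right, go to A
A | _[X]YYYX_   read X → write _, move right, go to A
A | __[Y]YYX_   read Y → write _, move right, go to A
A | ___[Y]YX_   read Y → write _, move right, go to A
A | ____[Y]X_   read Y → write _, move right, go to A
A | _____[X]_   read X → write _, move right, go to A
A | ______[_]   read _ → write Y, move left, go to C
C | _____[_]Y   read _ → write Y, move right, go to B
B | _____Y[Y]   read Y → write X, move left, go to D
D | _____[Y]X
No transition is defined for (D, Y); M halts in state D.

D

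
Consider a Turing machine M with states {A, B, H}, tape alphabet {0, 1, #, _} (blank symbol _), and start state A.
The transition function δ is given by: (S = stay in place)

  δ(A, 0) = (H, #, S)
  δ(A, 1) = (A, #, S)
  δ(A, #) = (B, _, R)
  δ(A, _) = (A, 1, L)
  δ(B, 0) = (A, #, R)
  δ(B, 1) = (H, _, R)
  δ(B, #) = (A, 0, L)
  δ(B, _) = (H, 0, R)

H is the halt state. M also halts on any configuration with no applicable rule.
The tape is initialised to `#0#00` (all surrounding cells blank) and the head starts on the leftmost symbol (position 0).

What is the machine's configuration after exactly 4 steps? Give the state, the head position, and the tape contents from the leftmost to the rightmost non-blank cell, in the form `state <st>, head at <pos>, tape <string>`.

state A, head at 4, tape #_#0

state=A head=0 tape=[#]0#00   (A,#)→(B,_,R)
state=B head=1 tape=_[0]#00   (B,0)→(A,#,R)
state=A head=2 tape=_#[#]00   (A,#)→(B,_,R)
state=B head=3 tape=_#_[0]0   (B,0)→(A,#,R)
state=A head=4 tape=_#_#[0]
After 4 steps: state A, head at 4, tape #_#0.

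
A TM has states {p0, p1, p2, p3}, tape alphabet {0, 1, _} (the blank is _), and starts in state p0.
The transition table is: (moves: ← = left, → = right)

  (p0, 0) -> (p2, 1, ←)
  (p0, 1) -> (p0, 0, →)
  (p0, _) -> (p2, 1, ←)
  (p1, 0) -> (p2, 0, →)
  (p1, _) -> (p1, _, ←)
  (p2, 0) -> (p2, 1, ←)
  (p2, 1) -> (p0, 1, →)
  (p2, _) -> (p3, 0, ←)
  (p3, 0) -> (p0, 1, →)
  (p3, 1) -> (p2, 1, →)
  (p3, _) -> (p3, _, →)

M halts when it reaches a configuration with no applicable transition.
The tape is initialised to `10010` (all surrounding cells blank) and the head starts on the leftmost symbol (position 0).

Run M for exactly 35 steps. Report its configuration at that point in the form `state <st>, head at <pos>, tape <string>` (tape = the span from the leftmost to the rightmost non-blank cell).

p0 | __[1]0010_   read 1 → write 0, move →, go to p0
p0 | __0[0]010_   read 0 → write 1, move ←, go to p2
p2 | __[0]1010_   read 0 → write 1, move ←, go to p2
p2 | _[_]11010_   read _ → write 0, move ←, go to p3
p3 | [_]011010_   read _ → write _, move →, go to p3
p3 | _[0]11010_   read 0 → write 1, move →, go to p0
p0 | _1[1]1010_   read 1 → write 0, move →, go to p0
p0 | _10[1]010_   read 1 → write 0, move →, go to p0
p0 | _100[0]10_   read 0 → write 1, move ←, go to p2
p2 | _10[0]110_   read 0 → write 1, move ←, go to p2
p2 | _1[0]1110_   read 0 → write 1, move ←, go to p2
p2 | _[1]11110_   read 1 → write 1, move →, go to p0
p0 | _1[1]1110_   read 1 → write 0, move →, go to p0
p0 | _10[1]110_   read 1 → write 0, move →, go to p0
p0 | _100[1]10_   read 1 → write 0, move →, go to p0
p0 | _1000[1]0_   read 1 → write 0, move →, go to p0
p0 | _10000[0]_   read 0 → write 1, move ←, go to p2
p2 | _1000[0]1_   read 0 → write 1, move ←, go to p2
p2 | _100[0]11_   read 0 → write 1, move ←, go to p2
p2 | _10[0]111_   read 0 → write 1, move ←, go to p2
p2 | _1[0]1111_   read 0 → write 1, move ←, go to p2
p2 | _[1]11111_   read 1 → write 1, move →, go to p0
p0 | _1[1]1111_   read 1 → write 0, move →, go to p0
p0 | _10[1]111_   read 1 → write 0, move →, go to p0
p0 | _100[1]11_   read 1 → write 0, move →, go to p0
p0 | _1000[1]1_   read 1 → write 0, move →, go to p0
p0 | _10000[1]_   read 1 → write 0, move →, go to p0
p0 | _100000[_]   read _ → write 1, move ←, go to p2
p2 | _10000[0]1   read 0 → write 1, move ←, go to p2
p2 | _1000[0]11   read 0 → write 1, move ←, go to p2
p2 | _100[0]111   read 0 → write 1, move ←, go to p2
p2 | _10[0]1111   read 0 → write 1, move ←, go to p2
p2 | _1[0]11111   read 0 → write 1, move ←, go to p2
p2 | _[1]111111   read 1 → write 1, move →, go to p0
p0 | _1[1]11111   read 1 → write 0, move →, go to p0
p0 | _10[1]1111
After 35 steps: state p0, head at 1, tape 1011111.

state p0, head at 1, tape 1011111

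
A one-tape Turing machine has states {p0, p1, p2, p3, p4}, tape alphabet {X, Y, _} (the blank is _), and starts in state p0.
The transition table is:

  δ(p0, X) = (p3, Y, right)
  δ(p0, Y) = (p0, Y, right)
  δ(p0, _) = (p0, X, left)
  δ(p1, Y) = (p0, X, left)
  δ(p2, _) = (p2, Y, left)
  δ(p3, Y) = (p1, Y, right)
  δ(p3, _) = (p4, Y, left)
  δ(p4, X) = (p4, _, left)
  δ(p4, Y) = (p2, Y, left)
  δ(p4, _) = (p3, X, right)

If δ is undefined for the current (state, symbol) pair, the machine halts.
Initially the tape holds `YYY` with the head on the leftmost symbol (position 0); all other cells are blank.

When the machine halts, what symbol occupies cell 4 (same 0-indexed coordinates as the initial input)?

state=p0 head=0 tape=[Y]YY__   (p0,Y)→(p0,Y,right)
state=p0 head=1 tape=Y[Y]Y__   (p0,Y)→(p0,Y,right)
state=p0 head=2 tape=YY[Y]__   (p0,Y)→(p0,Y,right)
state=p0 head=3 tape=YYY[_]_   (p0,_)→(p0,X,left)
state=p0 head=2 tape=YY[Y]X_   (p0,Y)→(p0,Y,right)
state=p0 head=3 tape=YYY[X]_   (p0,X)→(p3,Y,right)
state=p3 head=4 tape=YYYY[_]   (p3,_)→(p4,Y,left)
state=p4 head=3 tape=YYY[Y]Y   (p4,Y)→(p2,Y,left)
state=p2 head=2 tape=YY[Y]YY
Cell 4 holds Y when M halts.

Y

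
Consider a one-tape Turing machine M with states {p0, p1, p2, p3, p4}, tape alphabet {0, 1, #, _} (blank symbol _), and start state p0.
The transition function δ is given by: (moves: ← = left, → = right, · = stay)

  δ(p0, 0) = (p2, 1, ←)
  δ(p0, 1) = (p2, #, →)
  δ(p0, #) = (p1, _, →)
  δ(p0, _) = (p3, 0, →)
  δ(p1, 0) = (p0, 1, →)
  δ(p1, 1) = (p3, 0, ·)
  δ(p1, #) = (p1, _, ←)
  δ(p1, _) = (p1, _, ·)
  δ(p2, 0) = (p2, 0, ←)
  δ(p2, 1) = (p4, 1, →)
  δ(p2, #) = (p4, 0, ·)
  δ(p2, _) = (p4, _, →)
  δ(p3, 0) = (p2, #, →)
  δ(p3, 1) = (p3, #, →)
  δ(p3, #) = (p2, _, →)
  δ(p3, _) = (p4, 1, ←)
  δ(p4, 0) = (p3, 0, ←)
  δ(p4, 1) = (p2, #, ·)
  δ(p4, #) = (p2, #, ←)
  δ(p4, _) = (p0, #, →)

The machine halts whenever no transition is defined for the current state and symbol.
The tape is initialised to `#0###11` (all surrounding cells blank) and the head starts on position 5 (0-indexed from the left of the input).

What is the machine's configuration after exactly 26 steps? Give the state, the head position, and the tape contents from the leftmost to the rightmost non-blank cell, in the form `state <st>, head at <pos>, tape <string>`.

state p3, head at 2, tape #0_0#10101

p0 | #0###[1]1___   read 1 → write #, move →, go to p2
p2 | #0####[1]___   read 1 → write 1, move →, go to p4
p4 | #0####1[_]__   read _ → write #, move →, go to p0
p0 | #0####1#[_]_   read _ → write 0, move →, go to p3
p3 | #0####1#0[_]   read _ → write 1, move ←, go to p4
p4 | #0####1#[0]1   read 0 → write 0, move ←, go to p3
p3 | #0####1[#]01   read # → write _, move →, go to p2
p2 | #0####1_[0]1   read 0 → write 0, move ←, go to p2
p2 | #0####1[_]01   read _ → write _, move →, go to p4
p4 | #0####1_[0]1   read 0 → write 0, move ←, go to p3
p3 | #0####1[_]01   read _ → write 1, move ←, go to p4
p4 | #0####[1]101   read 1 → write #, move ·, go to p2
p2 | #0####[#]101   read # → write 0, move ·, go to p4
p4 | #0####[0]101   read 0 → write 0, move ←, go to p3
p3 | #0###[#]0101   read # → write _, move →, go to p2
p2 | #0###_[0]101   read 0 → write 0, move ←, go to p2
p2 | #0###[_]0101   read _ → write _, move →, go to p4
p4 | #0###_[0]101   read 0 → write 0, move ←, go to p3
p3 | #0###[_]0101   read _ → write 1, move ←, go to p4
p4 | #0##[#]10101   read # → write #, move ←, go to p2
p2 | #0#[#]#10101   read # → write 0, move ·, go to p4
p4 | #0#[0]#10101   read 0 → write 0, move ←, go to p3
p3 | #0[#]0#10101   read # → write _, move →, go to p2
p2 | #0_[0]#10101   read 0 → write 0, move ←, go to p2
p2 | #0[_]0#10101   read _ → write _, move →, go to p4
p4 | #0_[0]#10101   read 0 → write 0, move ←, go to p3
p3 | #0[_]0#10101
After 26 steps: state p3, head at 2, tape #0_0#10101.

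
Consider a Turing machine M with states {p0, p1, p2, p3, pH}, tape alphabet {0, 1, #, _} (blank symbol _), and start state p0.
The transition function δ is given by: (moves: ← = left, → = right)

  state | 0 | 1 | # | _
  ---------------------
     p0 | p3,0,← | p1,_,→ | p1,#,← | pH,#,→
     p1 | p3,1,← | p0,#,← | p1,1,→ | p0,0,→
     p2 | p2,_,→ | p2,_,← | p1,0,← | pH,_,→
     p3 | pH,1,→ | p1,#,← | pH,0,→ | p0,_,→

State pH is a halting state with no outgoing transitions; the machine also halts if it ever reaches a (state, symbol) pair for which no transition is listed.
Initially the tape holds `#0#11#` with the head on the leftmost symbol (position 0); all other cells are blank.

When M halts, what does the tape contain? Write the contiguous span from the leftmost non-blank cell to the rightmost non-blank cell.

1__110#

state=p0 head=0 tape=__[#]0#11#___   (p0,#)→(p1,#,←)
state=p1 head=-1 tape=_[_]#0#11#___   (p1,_)→(p0,0,→)
state=p0 head=0 tape=_0[#]0#11#___   (p0,#)→(p1,#,←)
state=p1 head=-1 tape=_[0]#0#11#___   (p1,0)→(p3,1,←)
state=p3 head=-2 tape=[_]1#0#11#___   (p3,_)→(p0,_,→)
state=p0 head=-1 tape=_[1]#0#11#___   (p0,1)→(p1,_,→)
state=p1 head=0 tape=__[#]0#11#___   (p1,#)→(p1,1,→)
state=p1 head=1 tape=__1[0]#11#___   (p1,0)→(p3,1,←)
state=p3 head=0 tape=__[1]1#11#___   (p3,1)→(p1,#,←)
state=p1 head=-1 tape=_[_]#1#11#___   (p1,_)→(p0,0,→)
state=p0 head=0 tape=_0[#]1#11#___   (p0,#)→(p1,#,←)
state=p1 head=-1 tape=_[0]#1#11#___   (p1,0)→(p3,1,←)
state=p3 head=-2 tape=[_]1#1#11#___   (p3,_)→(p0,_,→)
state=p0 head=-1 tape=_[1]#1#11#___   (p0,1)→(p1,_,→)
state=p1 head=0 tape=__[#]1#11#___   (p1,#)→(p1,1,→)
state=p1 head=1 tape=__1[1]#11#___   (p1,1)→(p0,#,←)
state=p0 head=0 tape=__[1]##11#___   (p0,1)→(p1,_,→)
state=p1 head=1 tape=___[#]#11#___   (p1,#)→(p1,1,→)
state=p1 head=2 tape=___1[#]11#___   (p1,#)→(p1,1,→)
state=p1 head=3 tape=___11[1]1#___   (p1,1)→(p0,#,←)
state=p0 head=2 tape=___1[1]#1#___   (p0,1)→(p1,_,→)
state=p1 head=3 tape=___1_[#]1#___   (p1,#)→(p1,1,→)
state=p1 head=4 tape=___1_1[1]#___   (p1,1)→(p0,#,←)
state=p0 head=3 tape=___1_[1]##___   (p0,1)→(p1,_,→)
state=p1 head=4 tape=___1__[#]#___   (p1,#)→(p1,1,→)
state=p1 head=5 tape=___1__1[#]___   (p1,#)→(p1,1,→)
state=p1 head=6 tape=___1__11[_]__   (p1,_)→(p0,0,→)
state=p0 head=7 tape=___1__110[_]_   (p0,_)→(pH,#,→)
state=pH head=8 tape=___1__110#[_]
The non-blank tape span at halt is 1__110#.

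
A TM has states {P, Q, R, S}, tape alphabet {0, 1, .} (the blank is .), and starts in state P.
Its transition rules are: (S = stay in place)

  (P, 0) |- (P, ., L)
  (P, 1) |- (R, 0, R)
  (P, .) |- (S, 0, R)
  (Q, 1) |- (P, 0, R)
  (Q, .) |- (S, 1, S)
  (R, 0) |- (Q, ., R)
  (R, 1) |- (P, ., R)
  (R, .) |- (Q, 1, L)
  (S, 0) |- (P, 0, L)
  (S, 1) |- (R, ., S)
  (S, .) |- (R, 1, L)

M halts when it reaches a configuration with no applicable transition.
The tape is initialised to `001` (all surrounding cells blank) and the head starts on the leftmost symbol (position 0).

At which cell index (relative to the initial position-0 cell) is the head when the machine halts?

state=P head=0 tape=.[0]01   (P,0)→(P,.,L)
state=P head=-1 tape=[.].01   (P,.)→(S,0,R)
state=S head=0 tape=0[.]01   (S,.)→(R,1,L)
state=R head=-1 tape=[0]101   (R,0)→(Q,.,R)
state=Q head=0 tape=.[1]01   (Q,1)→(P,0,R)
state=P head=1 tape=.0[0]1   (P,0)→(P,.,L)
state=P head=0 tape=.[0].1   (P,0)→(P,.,L)
state=P head=-1 tape=[.]..1   (P,.)→(S,0,R)
state=S head=0 tape=0[.].1   (S,.)→(R,1,L)
state=R head=-1 tape=[0]1.1   (R,0)→(Q,.,R)
state=Q head=0 tape=.[1].1   (Q,1)→(P,0,R)
state=P head=1 tape=.0[.]1   (P,.)→(S,0,R)
state=S head=2 tape=.00[1]   (S,1)→(R,.,S)
state=R head=2 tape=.00[.]   (R,.)→(Q,1,L)
state=Q head=1 tape=.0[0]1
At halt the head is at cell 1.

1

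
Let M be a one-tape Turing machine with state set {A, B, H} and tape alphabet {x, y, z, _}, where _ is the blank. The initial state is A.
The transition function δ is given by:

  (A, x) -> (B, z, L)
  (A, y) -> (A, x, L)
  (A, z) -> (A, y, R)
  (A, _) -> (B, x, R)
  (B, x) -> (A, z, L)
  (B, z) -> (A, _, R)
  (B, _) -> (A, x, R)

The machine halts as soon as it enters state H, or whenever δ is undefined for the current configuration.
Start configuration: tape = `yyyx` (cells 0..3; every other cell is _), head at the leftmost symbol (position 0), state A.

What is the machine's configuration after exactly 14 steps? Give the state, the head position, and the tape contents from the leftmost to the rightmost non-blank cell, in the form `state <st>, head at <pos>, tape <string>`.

state B, head at -2, tape xyzxxyx

A | ___[y]yyx   read y → write x, move L, go to A
A | __[_]xyyx   read _ → write x, move R, go to B
B | __x[x]yyx   read x → write z, move L, go to A
A | __[x]zyyx   read x → write z, move L, go to B
B | _[_]zzyyx   read _ → write x, move R, go to A
A | _x[z]zyyx   read z → write y, move R, go to A
A | _xy[z]yyx   read z → write y, move R, go to A
A | _xyy[y]yx   read y → write x, move L, go to A
A | _xy[y]xyx   read y → write x, move L, go to A
A | _x[y]xxyx   read y → write x, move L, go to A
A | _[x]xxxyx   read x → write z, move L, go to B
B | [_]zxxxyx   read _ → write x, move R, go to A
A | x[z]xxxyx   read z → write y, move R, go to A
A | xy[x]xxyx   read x → write z, move L, go to B
B | x[y]zxxyx
After 14 steps: state B, head at -2, tape xyzxxyx.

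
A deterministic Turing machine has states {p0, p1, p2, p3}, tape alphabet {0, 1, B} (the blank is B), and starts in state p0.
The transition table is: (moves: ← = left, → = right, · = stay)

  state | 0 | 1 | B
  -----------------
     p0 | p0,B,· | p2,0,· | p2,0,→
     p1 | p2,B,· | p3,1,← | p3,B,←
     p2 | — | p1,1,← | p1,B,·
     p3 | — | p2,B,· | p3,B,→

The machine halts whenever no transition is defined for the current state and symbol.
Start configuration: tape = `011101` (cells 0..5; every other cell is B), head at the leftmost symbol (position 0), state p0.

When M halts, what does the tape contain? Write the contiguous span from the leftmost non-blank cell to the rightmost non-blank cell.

01

p0 | B[0]11101   read 0 → write B, move ·, go to p0
p0 | B[B]11101   read B → write 0, move →, go to p2
p2 | B0[1]1101   read 1 → write 1, move ←, go to p1
p1 | B[0]11101   read 0 → write B, move ·, go to p2
p2 | B[B]11101   read B → write B, move ·, go to p1
p1 | B[B]11101   read B → write B, move ←, go to p3
p3 | [B]B11101   read B → write B, move →, go to p3
p3 | B[B]11101   read B → write B, move →, go to p3
p3 | BB[1]1101   read 1 → write B, move ·, go to p2
p2 | BB[B]1101   read B → write B, move ·, go to p1
p1 | BB[B]1101   read B → write B, move ←, go to p3
p3 | B[B]B1101   read B → write B, move →, go to p3
p3 | BB[B]1101   read B → write B, move →, go to p3
p3 | BBB[1]101   read 1 → write B, move ·, go to p2
p2 | BBB[B]101   read B → write B, move ·, go to p1
p1 | BBB[B]101   read B → write B, move ←, go to p3
p3 | BB[B]B101   read B → write B, move →, go to p3
p3 | BBB[B]101   read B → write B, move →, go to p3
p3 | BBBB[1]01   read 1 → write B, move ·, go to p2
p2 | BBBB[B]01   read B → write B, move ·, go to p1
p1 | BBBB[B]01   read B → write B, move ←, go to p3
p3 | BBB[B]B01   read B → write B, move →, go to p3
p3 | BBBB[B]01   read B → write B, move →, go to p3
p3 | BBBBB[0]1
The non-blank tape span at halt is 01.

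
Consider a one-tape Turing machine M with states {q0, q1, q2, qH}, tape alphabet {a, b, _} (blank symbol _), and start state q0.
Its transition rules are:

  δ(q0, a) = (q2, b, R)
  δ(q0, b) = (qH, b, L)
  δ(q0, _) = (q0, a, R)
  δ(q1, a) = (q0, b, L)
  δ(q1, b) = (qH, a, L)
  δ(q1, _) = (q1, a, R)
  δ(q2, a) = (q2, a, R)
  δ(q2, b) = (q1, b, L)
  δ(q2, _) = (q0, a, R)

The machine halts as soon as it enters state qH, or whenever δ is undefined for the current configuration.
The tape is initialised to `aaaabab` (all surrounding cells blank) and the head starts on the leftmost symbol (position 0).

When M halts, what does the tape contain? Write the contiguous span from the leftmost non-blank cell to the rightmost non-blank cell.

q0 | [a]aaabab   read a → write b, move R, go to q2
q2 | b[a]aabab   read a → write a, move R, go to q2
q2 | ba[a]abab   read a → write a, move R, go to q2
q2 | baa[a]bab   read a → write a, move R, go to q2
q2 | baaa[b]ab   read b → write b, move L, go to q1
q1 | baa[a]bab   read a → write b, move L, go to q0
q0 | ba[a]bbab   read a → write b, move R, go to q2
q2 | bab[b]bab   read b → write b, move L, go to q1
q1 | ba[b]bbab   read b → write a, move L, go to qH
qH | b[a]abbab
The non-blank tape span at halt is baabbab.

baabbab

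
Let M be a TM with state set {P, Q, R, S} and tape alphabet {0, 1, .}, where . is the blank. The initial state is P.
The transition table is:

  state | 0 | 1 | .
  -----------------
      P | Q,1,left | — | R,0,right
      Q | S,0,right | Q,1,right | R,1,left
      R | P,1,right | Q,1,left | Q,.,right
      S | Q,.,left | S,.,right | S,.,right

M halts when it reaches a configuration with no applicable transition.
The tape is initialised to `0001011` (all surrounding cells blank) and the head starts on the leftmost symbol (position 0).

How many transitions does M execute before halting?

18

state=P head=0 tape=..[0]001011   (P,0)→(Q,1,left)
state=Q head=-1 tape=.[.]1001011   (Q,.)→(R,1,left)
state=R head=-2 tape=[.]11001011   (R,.)→(Q,.,right)
state=Q head=-1 tape=.[1]1001011   (Q,1)→(Q,1,right)
state=Q head=0 tape=.1[1]001011   (Q,1)→(Q,1,right)
state=Q head=1 tape=.11[0]01011   (Q,0)→(S,0,right)
state=S head=2 tape=.110[0]1011   (S,0)→(Q,.,left)
state=Q head=1 tape=.11[0].1011   (Q,0)→(S,0,right)
state=S head=2 tape=.110[.]1011   (S,.)→(S,.,right)
state=S head=3 tape=.110.[1]011   (S,1)→(S,.,right)
state=S head=4 tape=.110..[0]11   (S,0)→(Q,.,left)
state=Q head=3 tape=.110.[.].11   (Q,.)→(R,1,left)
state=R head=2 tape=.110[.]1.11   (R,.)→(Q,.,right)
state=Q head=3 tape=.110.[1].11   (Q,1)→(Q,1,right)
state=Q head=4 tape=.110.1[.]11   (Q,.)→(R,1,left)
state=R head=3 tape=.110.[1]111   (R,1)→(Q,1,left)
state=Q head=2 tape=.110[.]1111   (Q,.)→(R,1,left)
state=R head=1 tape=.11[0]11111   (R,0)→(P,1,right)
state=P head=2 tape=.111[1]1111
M halts after 18 transitions.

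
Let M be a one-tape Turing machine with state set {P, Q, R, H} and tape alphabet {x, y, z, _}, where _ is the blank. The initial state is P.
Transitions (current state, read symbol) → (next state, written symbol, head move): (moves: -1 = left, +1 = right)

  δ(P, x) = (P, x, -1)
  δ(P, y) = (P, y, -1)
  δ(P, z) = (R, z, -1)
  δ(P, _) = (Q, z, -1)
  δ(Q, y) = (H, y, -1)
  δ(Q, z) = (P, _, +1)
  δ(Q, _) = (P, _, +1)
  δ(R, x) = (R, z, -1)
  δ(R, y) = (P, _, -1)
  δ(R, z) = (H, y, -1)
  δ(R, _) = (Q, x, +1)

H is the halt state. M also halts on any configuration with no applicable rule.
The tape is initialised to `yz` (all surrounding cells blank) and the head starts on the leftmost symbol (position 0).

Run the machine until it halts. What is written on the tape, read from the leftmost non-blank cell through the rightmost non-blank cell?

state=P head=0 tape=__[y]z   (P,y)→(P,y,-1)
state=P head=-1 tape=_[_]yz   (P,_)→(Q,z,-1)
state=Q head=-2 tape=[_]zyz   (Q,_)→(P,_,+1)
state=P head=-1 tape=_[z]yz   (P,z)→(R,z,-1)
state=R head=-2 tape=[_]zyz   (R,_)→(Q,x,+1)
state=Q head=-1 tape=x[z]yz   (Q,z)→(P,_,+1)
state=P head=0 tape=x_[y]z   (P,y)→(P,y,-1)
state=P head=-1 tape=x[_]yz   (P,_)→(Q,z,-1)
state=Q head=-2 tape=[x]zyz
The non-blank tape span at halt is xzyz.

xzyz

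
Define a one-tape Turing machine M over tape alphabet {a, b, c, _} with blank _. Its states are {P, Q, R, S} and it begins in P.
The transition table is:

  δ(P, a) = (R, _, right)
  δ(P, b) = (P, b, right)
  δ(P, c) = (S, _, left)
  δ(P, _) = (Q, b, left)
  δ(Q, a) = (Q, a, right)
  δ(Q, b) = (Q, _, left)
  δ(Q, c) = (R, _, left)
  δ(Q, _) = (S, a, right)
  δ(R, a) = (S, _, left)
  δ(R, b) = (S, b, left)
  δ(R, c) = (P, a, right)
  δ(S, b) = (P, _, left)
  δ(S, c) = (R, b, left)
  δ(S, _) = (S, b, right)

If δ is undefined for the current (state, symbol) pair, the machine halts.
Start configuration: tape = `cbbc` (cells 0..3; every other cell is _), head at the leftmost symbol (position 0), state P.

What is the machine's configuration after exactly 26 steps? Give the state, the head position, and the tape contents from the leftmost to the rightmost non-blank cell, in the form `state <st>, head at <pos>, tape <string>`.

P | __[c]bbc   read c → write _, move left, go to S
S | _[_]_bbc   read _ → write b, move right, go to S
S | _b[_]bbc   read _ → write b, move right, go to S
S | _bb[b]bc   read b → write _, move left, go to P
P | _b[b]_bc   read b → write b, move right, go to P
P | _bb[_]bc   read _ → write b, move left, go to Q
Q | _b[b]bbc   read b → write _, move left, go to Q
Q | _[b]_bbc   read b → write _, move left, go to Q
Q | [_]__bbc   read _ → write a, move right, go to S
S | a[_]_bbc   read _ → write b, move right, go to S
S | ab[_]bbc   read _ → write b, move right, go to S
S | abb[b]bc   read b → write _, move left, go to P
P | ab[b]_bc   read b → write b, move right, go to P
P | abb[_]bc   read _ → write b, move left, go to Q
Q | ab[b]bbc   read b → write _, move left, go to Q
Q | a[b]_bbc   read b → write _, move left, go to Q
Q | [a]__bbc   read a → write a, move right, go to Q
Q | a[_]_bbc   read _ → write a, move right, go to S
S | aa[_]bbc   read _ → write b, move right, go to S
S | aab[b]bc   read b → write _, move left, go to P
P | aa[b]_bc   read b → write b, move right, go to P
P | aab[_]bc   read _ → write b, move left, go to Q
Q | aa[b]bbc   read b → write _, move left, go to Q
Q | a[a]_bbc   read a → write a, move right, go to Q
Q | aa[_]bbc   read _ → write a, move right, go to S
S | aaa[b]bc   read b → write _, move left, go to P
P | aa[a]_bc
After 26 steps: state P, head at 0, tape aaa_bc.

state P, head at 0, tape aaa_bc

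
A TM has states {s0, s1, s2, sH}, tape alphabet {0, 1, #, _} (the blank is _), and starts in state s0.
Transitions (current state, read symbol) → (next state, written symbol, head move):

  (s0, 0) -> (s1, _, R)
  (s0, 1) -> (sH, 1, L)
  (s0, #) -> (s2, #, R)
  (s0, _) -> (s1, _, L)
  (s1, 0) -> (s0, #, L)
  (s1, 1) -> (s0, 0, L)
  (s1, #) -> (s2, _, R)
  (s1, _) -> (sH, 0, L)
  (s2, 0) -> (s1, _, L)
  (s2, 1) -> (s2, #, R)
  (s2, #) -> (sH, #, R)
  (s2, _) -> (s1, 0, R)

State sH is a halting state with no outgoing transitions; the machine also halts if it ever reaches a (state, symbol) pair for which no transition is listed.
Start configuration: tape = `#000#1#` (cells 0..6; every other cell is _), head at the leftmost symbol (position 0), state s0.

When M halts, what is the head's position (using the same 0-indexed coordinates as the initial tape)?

s0 | [#]000#1#   read # → write #, move R, go to s2
s2 | #[0]00#1#   read 0 → write _, move L, go to s1
s1 | [#]_00#1#   read # → write _, move R, go to s2
s2 | _[_]00#1#   read _ → write 0, move R, go to s1
s1 | _0[0]0#1#   read 0 → write #, move L, go to s0
s0 | _[0]#0#1#   read 0 → write _, move R, go to s1
s1 | __[#]0#1#   read # → write _, move R, go to s2
s2 | ___[0]#1#   read 0 → write _, move L, go to s1
s1 | __[_]_#1#   read _ → write 0, move L, go to sH
sH | _[_]0_#1#
At halt the head is at cell 1.

1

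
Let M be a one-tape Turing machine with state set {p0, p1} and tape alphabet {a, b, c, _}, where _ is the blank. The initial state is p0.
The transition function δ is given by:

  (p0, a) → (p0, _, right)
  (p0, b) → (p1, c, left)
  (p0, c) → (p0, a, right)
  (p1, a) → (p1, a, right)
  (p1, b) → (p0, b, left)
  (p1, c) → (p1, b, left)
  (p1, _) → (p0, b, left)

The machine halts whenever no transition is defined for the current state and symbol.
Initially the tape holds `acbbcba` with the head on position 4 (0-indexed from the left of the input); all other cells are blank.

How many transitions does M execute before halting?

p0 | _acbb[c]ba   read c → write a, move right, go to p0
p0 | _acbba[b]a   read b → write c, move left, go to p1
p1 | _acbb[a]ca   read a → write a, move right, go to p1
p1 | _acbba[c]a   read c → write b, move left, go to p1
p1 | _acbb[a]ba   read a → write a, move right, go to p1
p1 | _acbba[b]a   read b → write b, move left, go to p0
p0 | _acbb[a]ba   read a → write _, move right, go to p0
p0 | _acbb_[b]a   read b → write c, move left, go to p1
p1 | _acbb[_]ca   read _ → write b, move left, go to p0
p0 | _acb[b]bca   read b → write c, move left, go to p1
p1 | _ac[b]cbca   read b → write b, move left, go to p0
p0 | _a[c]bcbca   read c → write a, move right, go to p0
p0 | _aa[b]cbca   read b → write c, move left, go to p1
p1 | _a[a]ccbca   read a → write a, move right, go to p1
p1 | _aa[c]cbca   read c → write b, move left, go to p1
p1 | _a[a]bcbca   read a → write a, move right, go to p1
p1 | _aa[b]cbca   read b → write b, move left, go to p0
p0 | _a[a]bcbca   read a → write _, move right, go to p0
p0 | _a_[b]cbca   read b → write c, move left, go to p1
p1 | _a[_]ccbca   read _ → write b, move left, go to p0
p0 | _[a]bccbca   read a → write _, move right, go to p0
p0 | __[b]ccbca   read b → write c, move left, go to p1
p1 | _[_]cccbca   read _ → write b, move left, go to p0
p0 | [_]bcccbca
M halts after 23 transitions.

23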